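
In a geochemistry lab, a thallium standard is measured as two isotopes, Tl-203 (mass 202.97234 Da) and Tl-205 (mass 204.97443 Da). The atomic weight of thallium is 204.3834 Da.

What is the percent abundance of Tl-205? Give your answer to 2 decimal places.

70.48%

Let x be the fractional abundance of Tl-203; then Tl-205 has abundance 1 − x.
202.97234·x + 204.97443·(1 − x) = 204.3834
(202.97234 − 204.97443)·x = 204.3834 − 204.97443
x = -0.59103 / -2.00209 = 0.29521 → 29.52% Tl-203, 70.48% Tl-205.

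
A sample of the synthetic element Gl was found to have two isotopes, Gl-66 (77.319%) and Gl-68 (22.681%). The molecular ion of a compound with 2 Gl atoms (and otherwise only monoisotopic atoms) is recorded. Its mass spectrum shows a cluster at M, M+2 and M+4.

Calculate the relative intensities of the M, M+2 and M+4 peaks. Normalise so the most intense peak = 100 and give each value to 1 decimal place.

The 2 Gl atoms are independent, so intensities follow the terms of (0.77319 + 0.22681)^2.
P(M) = 0.77319^2 = 0.597823
P(M+2) = 2 × 0.77319^1 × 0.22681^1 = 0.350734
P(M+4) = 0.22681^2 = 0.051443
The M peak is largest (0.597823); scaling to 100 gives 100.0 : 58.7 : 8.6.

100.0 : 58.7 : 8.6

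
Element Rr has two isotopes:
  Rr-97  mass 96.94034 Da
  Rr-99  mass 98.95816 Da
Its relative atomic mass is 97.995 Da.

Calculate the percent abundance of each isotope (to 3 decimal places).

Rr-97: 47.733%, Rr-99: 52.267%

Writing the weighted mean with unknown fraction x of Rr-97:
96.94034·x + 98.95816·(1 − x) = 97.995
(96.94034 − 98.95816)·x = 97.995 − 98.95816
x = -0.96316 / -2.01782 = 0.47733 → 47.733% Rr-97, 52.267% Rr-99.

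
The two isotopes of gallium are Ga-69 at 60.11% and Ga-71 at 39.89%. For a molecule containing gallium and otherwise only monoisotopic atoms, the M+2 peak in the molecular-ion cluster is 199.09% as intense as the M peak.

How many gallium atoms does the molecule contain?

3

For n independent Ga atoms, I(M+2)/I(M) = n · (abundance Ga-71) / (abundance Ga-69) = n · 0.3989/0.6011.
n = 1.9909 × 0.6011/0.3989 = 3.00 ≈ 3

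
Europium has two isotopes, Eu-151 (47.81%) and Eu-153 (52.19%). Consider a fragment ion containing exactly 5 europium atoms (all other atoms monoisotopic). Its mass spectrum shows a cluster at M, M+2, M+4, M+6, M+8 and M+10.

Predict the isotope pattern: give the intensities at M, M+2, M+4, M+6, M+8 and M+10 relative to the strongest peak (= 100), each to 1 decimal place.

7.7 : 42.0 : 91.6 : 100.0 : 54.6 : 11.9

Expanding (0.4781 + 0.5219)^5:
P(M) = 0.4781^5 = 0.024980
P(M+2) = 5 × 0.4781^4 × 0.5219^1 = 0.136343
P(M+4) = 10 × 0.4781^3 × 0.5219^2 = 0.297667
P(M+6) = 10 × 0.4781^2 × 0.5219^3 = 0.324937
P(M+8) = 5 × 0.4781^1 × 0.5219^4 = 0.177353
P(M+10) = 0.5219^5 = 0.038720
The M+6 peak is largest (0.324937); scaling to 100 gives 7.7 : 42.0 : 91.6 : 100.0 : 54.6 : 11.9.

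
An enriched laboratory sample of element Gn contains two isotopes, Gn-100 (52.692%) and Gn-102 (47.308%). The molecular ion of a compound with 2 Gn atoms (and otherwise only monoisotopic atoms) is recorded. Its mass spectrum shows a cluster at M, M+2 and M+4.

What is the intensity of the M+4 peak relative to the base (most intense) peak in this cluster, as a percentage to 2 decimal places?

(0.52692 + 0.47308)^2 gives M 0.2776, M+2 0.4986, M+4 0.2238; the largest is M+2.
P(M+2) = C(2,1) × 0.52692^1 × 0.47308^1 = 2 × 0.52692 × 0.47308 = 0.498551 (base)
P(M+4) = C(2,2) × 0.52692^0 × 0.47308^2 = 1 × 1.0000 × 0.22380469 = 0.223805
Relative intensity = 0.223805 / 0.498551 × 100 = 44.89

44.89%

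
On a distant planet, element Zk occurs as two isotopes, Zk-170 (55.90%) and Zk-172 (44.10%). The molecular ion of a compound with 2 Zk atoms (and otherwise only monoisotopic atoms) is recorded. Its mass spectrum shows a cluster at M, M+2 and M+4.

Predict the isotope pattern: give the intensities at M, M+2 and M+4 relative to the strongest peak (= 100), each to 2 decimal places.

Expanding (0.5590 + 0.4410)^2:
P(M) = 0.5590^2 = 0.312481
P(M+2) = 2 × 0.5590^1 × 0.4410^1 = 0.493038
P(M+4) = 0.4410^2 = 0.194481
The M+2 peak is largest (0.493038); scaling to 100 gives 63.38 : 100.00 : 39.45.

63.38 : 100.00 : 39.45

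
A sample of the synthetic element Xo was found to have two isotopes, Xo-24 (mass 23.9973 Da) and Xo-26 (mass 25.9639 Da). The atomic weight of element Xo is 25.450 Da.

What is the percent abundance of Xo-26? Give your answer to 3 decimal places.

With x = fraction of Xo-24 (so Xo-26 is 1 − x):
23.9973·x + 25.9639·(1 − x) = 25.450
(23.9973 − 25.9639)·x = 25.450 − 25.9639
x = -0.5139 / -1.9666 = 0.26131 → 26.131% Xo-24, 73.869% Xo-26.

73.869%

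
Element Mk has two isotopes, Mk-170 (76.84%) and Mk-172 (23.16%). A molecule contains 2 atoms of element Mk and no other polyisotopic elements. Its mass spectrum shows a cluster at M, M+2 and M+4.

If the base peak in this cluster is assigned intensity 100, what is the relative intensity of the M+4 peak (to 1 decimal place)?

Term probabilities: M 0.5904, M+2 0.3559, M+4 0.0536. Base peak = M.
P(M) = C(2,0) × 0.7684^2 × 0.2316^0 = 1 × 0.59043856 × 1.0000 = 0.590439 (base)
P(M+4) = C(2,2) × 0.7684^0 × 0.2316^2 = 1 × 1.0000 × 0.05363856 = 0.053639
Relative intensity = 0.053639 / 0.590439 × 100 = 9.1

9.1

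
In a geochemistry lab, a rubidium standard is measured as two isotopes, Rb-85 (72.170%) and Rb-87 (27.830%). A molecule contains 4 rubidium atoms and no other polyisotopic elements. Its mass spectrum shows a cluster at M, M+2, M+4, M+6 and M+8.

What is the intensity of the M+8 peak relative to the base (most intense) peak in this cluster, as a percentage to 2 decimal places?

1.43%

Term probabilities: M 0.2713, M+2 0.4184, M+4 0.2420, M+6 0.0622, M+8 0.0060. Base peak = M+2.
P(M+2) = C(4,1) × 0.72170^3 × 0.27830^1 = 4 × 0.37589809 × 0.2783 = 0.418450 (base)
P(M+8) = C(4,4) × 0.72170^0 × 0.27830^4 = 1 × 1.0000 × 0.00599864 = 0.005999
Relative intensity = 0.005999 / 0.418450 × 100 = 1.43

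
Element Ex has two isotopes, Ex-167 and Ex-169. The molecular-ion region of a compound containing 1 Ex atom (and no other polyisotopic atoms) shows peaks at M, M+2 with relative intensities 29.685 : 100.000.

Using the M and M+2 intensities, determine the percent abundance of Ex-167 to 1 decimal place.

22.9%

If p is the fraction of Ex that is Ex-167, then I(M+2)/I(M) = [C(1,1)·p^0·(1−p)] / p^1 = 1·(1−p)/p = 100.000/29.685 = 3.3687
(1−p)/p = 3.3687/1 = 3.3687  ⇒  p = 1/(1 + 3.3687) = 0.2289
Ex-167: 22.9%, Ex-169: 77.1%.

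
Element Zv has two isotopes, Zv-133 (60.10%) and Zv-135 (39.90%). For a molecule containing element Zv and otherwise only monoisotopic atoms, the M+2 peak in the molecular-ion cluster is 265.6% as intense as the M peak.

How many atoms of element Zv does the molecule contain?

For n independent Zv atoms, I(M+2)/I(M) = n · (abundance Zv-135) / (abundance Zv-133) = n · 0.3990/0.6010.
n = 2.656 × 0.6010/0.3990 = 4.00 ≈ 4

4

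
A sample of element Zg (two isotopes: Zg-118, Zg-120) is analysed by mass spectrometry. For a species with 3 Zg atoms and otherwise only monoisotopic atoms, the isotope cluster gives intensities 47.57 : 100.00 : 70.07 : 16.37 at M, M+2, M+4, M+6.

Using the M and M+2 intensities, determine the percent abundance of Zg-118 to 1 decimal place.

If p is the fraction of Zg that is Zg-118, then I(M+2)/I(M) = [C(3,1)·p^2·(1−p)] / p^3 = 3·(1−p)/p = 100.00/47.57 = 2.1022
(1−p)/p = 2.1022/3 = 0.7007  ⇒  p = 1/(1 + 0.7007) = 0.5880
Zg-118: 58.8%, Zg-120: 41.2%.

58.8%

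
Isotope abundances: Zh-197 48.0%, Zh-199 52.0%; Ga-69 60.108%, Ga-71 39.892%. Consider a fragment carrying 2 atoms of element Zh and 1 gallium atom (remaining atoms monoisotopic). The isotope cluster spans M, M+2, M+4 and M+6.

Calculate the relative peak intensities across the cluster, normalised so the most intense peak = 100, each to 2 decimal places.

Element Zh pattern (n=2): 0.2304 : 0.4992 : 0.2704
Gallium pattern (n=1): 0.60108 : 0.39892
Convolve the two distributions (both contribute in 2-u steps):
  M: 0.2304×0.60108 = 0.138489
  M+2: 0.2304×0.39892 + 0.4992×0.60108 = 0.391970
  M+4: 0.4992×0.39892 + 0.2704×0.60108 = 0.361673
  M+6: 0.2704×0.39892 = 0.107868
Scale to base peak (0.391970) = 100: 35.33 : 100.00 : 92.27 : 27.52

35.33 : 100.00 : 92.27 : 27.52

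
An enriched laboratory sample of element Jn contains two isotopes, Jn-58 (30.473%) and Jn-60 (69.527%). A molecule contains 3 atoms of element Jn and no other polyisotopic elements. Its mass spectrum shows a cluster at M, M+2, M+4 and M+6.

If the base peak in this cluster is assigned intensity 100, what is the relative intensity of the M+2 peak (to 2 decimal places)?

43.83

Term probabilities: M 0.0283, M+2 0.1937, M+4 0.4419, M+6 0.3361. Base peak = M+4.
P(M+4) = C(3,2) × 0.30473^1 × 0.69527^2 = 3 × 0.30473 × 0.48340037 = 0.441920 (base)
P(M+2) = C(3,1) × 0.30473^2 × 0.69527^1 = 3 × 0.09286037 × 0.69527 = 0.193689
Relative intensity = 0.193689 / 0.441920 × 100 = 43.83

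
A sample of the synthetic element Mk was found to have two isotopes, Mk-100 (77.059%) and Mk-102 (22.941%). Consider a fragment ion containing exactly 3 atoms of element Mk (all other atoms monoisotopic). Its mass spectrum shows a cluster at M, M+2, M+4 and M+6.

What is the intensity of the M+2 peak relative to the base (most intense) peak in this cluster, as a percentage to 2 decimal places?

Binomial terms of (0.77059 + 0.22941)^3: M 0.4576, M+2 0.4087, M+4 0.1217, M+6 0.0121 → M is the base peak.
P(M) = C(3,0) × 0.77059^3 × 0.22941^0 = 1 × 0.45758324 × 1.0000 = 0.457583 (base)
P(M+2) = C(3,1) × 0.77059^2 × 0.22941^1 = 3 × 0.59380895 × 0.22941 = 0.408677
Relative intensity = 0.408677 / 0.457583 × 100 = 89.31

89.31%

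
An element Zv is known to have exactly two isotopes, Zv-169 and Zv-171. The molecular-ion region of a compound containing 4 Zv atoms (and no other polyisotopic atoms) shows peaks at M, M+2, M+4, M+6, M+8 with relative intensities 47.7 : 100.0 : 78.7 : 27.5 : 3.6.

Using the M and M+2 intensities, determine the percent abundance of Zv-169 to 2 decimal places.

65.61%

Write p for the Zv-169 fraction. I(M+2)/I(M) = [C(4,1)·p^3·(1−p)] / p^4 = 4·(1−p)/p = 100.0/47.7 = 2.0964
(1−p)/p = 2.0964/4 = 0.5241  ⇒  p = 1/(1 + 0.5241) = 0.6561
Zv-169: 65.61%, Zv-171: 34.39%.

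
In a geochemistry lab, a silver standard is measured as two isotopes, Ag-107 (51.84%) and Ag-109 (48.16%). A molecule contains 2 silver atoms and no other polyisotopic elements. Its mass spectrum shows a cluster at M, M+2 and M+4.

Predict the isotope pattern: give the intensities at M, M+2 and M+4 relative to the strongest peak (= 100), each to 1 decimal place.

53.8 : 100.0 : 46.5

Each Ag atom is independently Ag-107 (p = 0.5184) or Ag-109 (q = 0.4816); the cluster is the binomial expansion (p + q)^2.
P(M) = 0.5184^2 = 0.268739
P(M+2) = 2 × 0.5184^1 × 0.4816^1 = 0.499323
P(M+4) = 0.4816^2 = 0.231939
The M+2 peak is largest (0.499323); scaling to 100 gives 53.8 : 100.0 : 46.5.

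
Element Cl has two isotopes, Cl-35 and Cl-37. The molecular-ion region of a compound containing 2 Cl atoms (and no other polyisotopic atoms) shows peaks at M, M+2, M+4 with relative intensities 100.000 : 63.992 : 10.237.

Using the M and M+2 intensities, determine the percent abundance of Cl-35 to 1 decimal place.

If p is the fraction of Cl that is Cl-35, then I(M+2)/I(M) = [C(2,1)·p^1·(1−p)] / p^2 = 2·(1−p)/p = 63.992/100.000 = 0.6399
(1−p)/p = 0.6399/2 = 0.3200  ⇒  p = 1/(1 + 0.3200) = 0.7576
Cl-35: 75.8%, Cl-37: 24.2%.

75.8%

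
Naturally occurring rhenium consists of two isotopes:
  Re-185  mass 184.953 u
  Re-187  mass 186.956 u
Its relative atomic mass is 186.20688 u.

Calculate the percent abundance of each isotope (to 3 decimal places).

Re-185: 37.400%, Re-187: 62.600%

With x = fraction of Re-185 (so Re-187 is 1 − x):
184.953·x + 186.956·(1 − x) = 186.20688
(184.953 − 186.956)·x = 186.20688 − 186.956
x = -0.74912 / -2.003 = 0.37400 → 37.400% Re-185, 62.600% Re-187.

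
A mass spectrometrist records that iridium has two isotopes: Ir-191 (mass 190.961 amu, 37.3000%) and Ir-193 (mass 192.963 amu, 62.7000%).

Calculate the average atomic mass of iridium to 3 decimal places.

192.216 amu

Average mass = Σ (abundance × isotope mass) = 0.373000 × 190.961 + 0.627000 × 192.963
= 71.2285 + 120.9878 = 192.2163 amu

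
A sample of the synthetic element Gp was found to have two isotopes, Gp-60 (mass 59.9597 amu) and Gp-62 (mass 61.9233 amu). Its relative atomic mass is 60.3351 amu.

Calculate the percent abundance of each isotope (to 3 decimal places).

Gp-60: 80.882%, Gp-62: 19.118%

With x = fraction of Gp-60 (so Gp-62 is 1 − x):
59.9597·x + 61.9233·(1 − x) = 60.3351
(59.9597 − 61.9233)·x = 60.3351 − 61.9233
x = -1.5882 / -1.9636 = 0.80882 → 80.882% Gp-60, 19.118% Gp-62.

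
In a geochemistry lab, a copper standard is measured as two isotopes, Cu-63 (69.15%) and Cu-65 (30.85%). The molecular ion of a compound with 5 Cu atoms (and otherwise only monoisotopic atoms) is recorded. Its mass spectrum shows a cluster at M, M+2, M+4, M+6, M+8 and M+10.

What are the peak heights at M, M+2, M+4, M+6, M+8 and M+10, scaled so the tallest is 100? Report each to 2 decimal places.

44.83 : 100.00 : 89.23 : 39.81 : 8.88 : 0.79

The 5 Cu atoms are independent, so intensities follow the terms of (0.6915 + 0.3085)^5.
P(M) = 0.6915^5 = 0.158111
P(M+2) = 5 × 0.6915^4 × 0.3085^1 = 0.352691
P(M+4) = 10 × 0.6915^3 × 0.3085^2 = 0.314693
P(M+6) = 10 × 0.6915^2 × 0.3085^3 = 0.140394
P(M+8) = 5 × 0.6915^1 × 0.3085^4 = 0.031317
P(M+10) = 0.3085^5 = 0.002794
The M+2 peak is largest (0.352691); scaling to 100 gives 44.83 : 100.00 : 89.23 : 39.81 : 8.88 : 0.79.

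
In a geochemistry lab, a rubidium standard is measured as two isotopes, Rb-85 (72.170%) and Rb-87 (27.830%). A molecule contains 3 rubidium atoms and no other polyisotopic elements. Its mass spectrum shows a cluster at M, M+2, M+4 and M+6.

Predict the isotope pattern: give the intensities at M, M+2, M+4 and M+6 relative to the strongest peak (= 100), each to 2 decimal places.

86.44 : 100.00 : 38.56 : 4.96

The 3 Rb atoms are independent, so intensities follow the terms of (0.72170 + 0.27830)^3.
P(M) = 0.72170^3 = 0.375898
P(M+2) = 3 × 0.72170^2 × 0.27830^1 = 0.434858
P(M+4) = 3 × 0.72170^1 × 0.27830^2 = 0.167689
P(M+6) = 0.27830^3 = 0.021555
The M+2 peak is largest (0.434858); scaling to 100 gives 86.44 : 100.00 : 38.56 : 4.96.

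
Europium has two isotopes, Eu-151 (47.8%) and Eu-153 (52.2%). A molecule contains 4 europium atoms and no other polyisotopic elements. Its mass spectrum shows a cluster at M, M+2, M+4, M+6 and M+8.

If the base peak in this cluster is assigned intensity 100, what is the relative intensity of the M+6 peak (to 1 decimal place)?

(0.478 + 0.522)^4 gives M 0.0522, M+2 0.2280, M+4 0.3735, M+6 0.2720, M+8 0.0742; the largest is M+4.
P(M+4) = C(4,2) × 0.478^2 × 0.522^2 = 6 × 0.228484 × 0.272484 = 0.373549 (base)
P(M+6) = C(4,3) × 0.478^1 × 0.522^3 = 4 × 0.4780 × 0.14223665 = 0.271956
Relative intensity = 0.271956 / 0.373549 × 100 = 72.8

72.8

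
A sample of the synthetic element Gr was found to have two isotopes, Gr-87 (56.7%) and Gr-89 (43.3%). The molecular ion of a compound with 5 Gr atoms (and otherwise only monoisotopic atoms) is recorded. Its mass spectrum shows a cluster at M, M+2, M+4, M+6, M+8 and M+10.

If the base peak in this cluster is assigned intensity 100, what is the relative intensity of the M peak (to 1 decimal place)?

Term probabilities: M 0.0586, M+2 0.2238, M+4 0.3418, M+6 0.2610, M+8 0.0997, M+10 0.0152. Base peak = M+4.
P(M+4) = C(5,2) × 0.567^3 × 0.433^2 = 10 × 0.18228426 × 0.187489 = 0.341763 (base)
P(M) = C(5,0) × 0.567^5 × 0.433^0 = 1 × 0.05860239 × 1.0000 = 0.058602
Relative intensity = 0.058602 / 0.341763 × 100 = 17.1

17.1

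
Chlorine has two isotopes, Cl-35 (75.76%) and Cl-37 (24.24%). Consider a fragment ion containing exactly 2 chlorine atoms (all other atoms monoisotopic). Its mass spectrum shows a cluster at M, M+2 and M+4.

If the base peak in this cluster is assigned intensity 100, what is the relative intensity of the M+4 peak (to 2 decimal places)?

Binomial terms of (0.7576 + 0.2424)^2: M 0.5740, M+2 0.3673, M+4 0.0588 → M is the base peak.
P(M) = C(2,0) × 0.7576^2 × 0.2424^0 = 1 × 0.57395776 × 1.0000 = 0.573958 (base)
P(M+4) = C(2,2) × 0.7576^0 × 0.2424^2 = 1 × 1.0000 × 0.05875776 = 0.058758
Relative intensity = 0.058758 / 0.573958 × 100 = 10.24

10.24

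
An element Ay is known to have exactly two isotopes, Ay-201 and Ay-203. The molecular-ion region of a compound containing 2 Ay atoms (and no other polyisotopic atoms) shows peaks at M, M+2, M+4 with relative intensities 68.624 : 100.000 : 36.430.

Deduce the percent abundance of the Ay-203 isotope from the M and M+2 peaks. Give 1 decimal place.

42.1%

Write p for the Ay-201 fraction. I(M+2)/I(M) = [C(2,1)·p^1·(1−p)] / p^2 = 2·(1−p)/p = 100.000/68.624 = 1.4572
(1−p)/p = 1.4572/2 = 0.7286  ⇒  p = 1/(1 + 0.7286) = 0.5785
Ay-201: 57.9%, Ay-203: 42.1%.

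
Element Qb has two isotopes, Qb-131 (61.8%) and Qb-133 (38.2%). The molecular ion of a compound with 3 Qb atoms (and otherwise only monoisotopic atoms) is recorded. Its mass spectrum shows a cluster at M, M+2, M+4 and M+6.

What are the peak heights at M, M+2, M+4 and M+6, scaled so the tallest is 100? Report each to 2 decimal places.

53.93 : 100.00 : 61.81 : 12.74

The 3 Qb atoms are independent, so intensities follow the terms of (0.618 + 0.382)^3.
P(M) = 0.618^3 = 0.236029
P(M+2) = 3 × 0.618^2 × 0.382^1 = 0.437685
P(M+4) = 3 × 0.618^1 × 0.382^2 = 0.270543
P(M+6) = 0.382^3 = 0.055743
The M+2 peak is largest (0.437685); scaling to 100 gives 53.93 : 100.00 : 61.81 : 12.74.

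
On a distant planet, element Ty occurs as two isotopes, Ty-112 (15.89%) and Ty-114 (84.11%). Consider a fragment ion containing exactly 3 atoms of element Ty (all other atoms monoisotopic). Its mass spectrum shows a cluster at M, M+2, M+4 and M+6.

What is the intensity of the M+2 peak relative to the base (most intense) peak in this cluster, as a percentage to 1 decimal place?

10.7%

Binomial terms of (0.1589 + 0.8411)^3: M 0.0040, M+2 0.0637, M+4 0.3372, M+6 0.5950 → M+6 is the base peak.
P(M+6) = C(3,3) × 0.1589^0 × 0.8411^3 = 1 × 1.0000 × 0.59503553 = 0.595036 (base)
P(M+2) = C(3,1) × 0.1589^2 × 0.8411^1 = 3 × 0.02524921 × 0.8411 = 0.063711
Relative intensity = 0.063711 / 0.595036 × 100 = 10.7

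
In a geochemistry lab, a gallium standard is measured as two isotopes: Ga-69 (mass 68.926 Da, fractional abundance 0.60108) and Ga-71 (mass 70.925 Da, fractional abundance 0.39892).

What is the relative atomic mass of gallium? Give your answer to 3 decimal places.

Weight each isotope mass by its fractional abundance: 0.60108 × 68.926 + 0.39892 × 70.925
= 41.4300 + 28.2934 = 69.7234 Da

69.723 Da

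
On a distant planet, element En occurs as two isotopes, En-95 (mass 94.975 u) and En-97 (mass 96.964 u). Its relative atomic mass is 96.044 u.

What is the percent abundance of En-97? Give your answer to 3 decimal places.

53.746%

With x = fraction of En-95 (so En-97 is 1 − x):
94.975·x + 96.964·(1 − x) = 96.044
(94.975 − 96.964)·x = 96.044 − 96.964
x = -0.920 / -1.989 = 0.46254 → 46.254% En-95, 53.746% En-97.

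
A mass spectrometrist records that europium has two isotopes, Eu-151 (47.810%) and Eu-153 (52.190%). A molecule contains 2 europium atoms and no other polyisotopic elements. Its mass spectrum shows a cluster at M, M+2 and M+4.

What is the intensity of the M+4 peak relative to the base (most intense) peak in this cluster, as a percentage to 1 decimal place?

Term probabilities: M 0.2286, M+2 0.4990, M+4 0.2724. Base peak = M+2.
P(M+2) = C(2,1) × 0.47810^1 × 0.52190^1 = 2 × 0.4781 × 0.5219 = 0.499041 (base)
P(M+4) = C(2,2) × 0.47810^0 × 0.52190^2 = 1 × 1.0000 × 0.27237961 = 0.272380
Relative intensity = 0.272380 / 0.499041 × 100 = 54.6

54.6%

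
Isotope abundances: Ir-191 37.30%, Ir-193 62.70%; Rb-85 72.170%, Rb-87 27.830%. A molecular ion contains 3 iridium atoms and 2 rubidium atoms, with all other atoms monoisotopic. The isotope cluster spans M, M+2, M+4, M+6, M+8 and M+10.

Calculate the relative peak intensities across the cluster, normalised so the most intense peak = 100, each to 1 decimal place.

8.0 : 46.5 : 100.0 : 96.2 : 39.3 : 5.6

Iridium pattern (n=3): 0.05189512 : 0.26170165 : 0.43991135 : 0.24649188
Rubidium pattern (n=2): 0.52085089 : 0.40169822 : 0.07745089
Convolve the two distributions (both contribute in 2-u steps):
  M: 0.05189512×0.52085089 = 0.027030
  M+2: 0.05189512×0.40169822 + 0.26170165×0.52085089 = 0.157154
  M+4: 0.05189512×0.07745089 + 0.26170165×0.40169822 + 0.43991135×0.52085089 = 0.338273
  M+6: 0.26170165×0.07745089 + 0.43991135×0.40169822 + 0.24649188×0.52085089 = 0.325366
  M+8: 0.43991135×0.07745089 + 0.24649188×0.40169822 = 0.133087
  M+10: 0.24649188×0.07745089 = 0.019091
Scale to base peak (0.338273) = 100: 8.0 : 46.5 : 100.0 : 96.2 : 39.3 : 5.6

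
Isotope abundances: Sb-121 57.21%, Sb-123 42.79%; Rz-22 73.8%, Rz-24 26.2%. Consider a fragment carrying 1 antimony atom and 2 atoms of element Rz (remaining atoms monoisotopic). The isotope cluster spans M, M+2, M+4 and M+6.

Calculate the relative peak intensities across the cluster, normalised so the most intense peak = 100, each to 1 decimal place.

68.6 : 100.0 : 45.1 : 6.5

Antimony pattern (n=1): 0.5721 : 0.4279
Element Rz pattern (n=2): 0.544644 : 0.386712 : 0.068644
Convolve the two distributions (both contribute in 2-u steps):
  M: 0.5721×0.544644 = 0.311591
  M+2: 0.5721×0.386712 + 0.4279×0.544644 = 0.454291
  M+4: 0.5721×0.068644 + 0.4279×0.386712 = 0.204745
  M+6: 0.4279×0.068644 = 0.029373
Scale to base peak (0.454291) = 100: 68.6 : 100.0 : 45.1 : 6.5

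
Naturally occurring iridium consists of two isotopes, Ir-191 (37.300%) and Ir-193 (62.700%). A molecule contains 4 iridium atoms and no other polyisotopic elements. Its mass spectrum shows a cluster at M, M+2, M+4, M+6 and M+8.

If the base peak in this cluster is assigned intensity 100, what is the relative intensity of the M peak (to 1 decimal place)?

5.3

Term probabilities: M 0.0194, M+2 0.1302, M+4 0.3282, M+6 0.3678, M+8 0.1546. Base peak = M+6.
P(M+6) = C(4,3) × 0.37300^1 × 0.62700^3 = 4 × 0.3730 × 0.24649188 = 0.367766 (base)
P(M) = C(4,0) × 0.37300^4 × 0.62700^0 = 1 × 0.01935688 × 1.0000 = 0.019357
Relative intensity = 0.019357 / 0.367766 × 100 = 5.3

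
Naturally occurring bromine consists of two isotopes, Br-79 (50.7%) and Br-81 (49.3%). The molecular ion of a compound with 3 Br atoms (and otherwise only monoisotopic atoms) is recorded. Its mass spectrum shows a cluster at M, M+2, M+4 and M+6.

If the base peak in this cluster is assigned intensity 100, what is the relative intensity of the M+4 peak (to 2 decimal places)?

97.24

(0.507 + 0.493)^3 gives M 0.1303, M+2 0.3802, M+4 0.3697, M+6 0.1198; the largest is M+2.
P(M+2) = C(3,1) × 0.507^2 × 0.493^1 = 3 × 0.257049 × 0.4930 = 0.380175 (base)
P(M+4) = C(3,2) × 0.507^1 × 0.493^2 = 3 × 0.5070 × 0.243049 = 0.369678
Relative intensity = 0.369678 / 0.380175 × 100 = 97.24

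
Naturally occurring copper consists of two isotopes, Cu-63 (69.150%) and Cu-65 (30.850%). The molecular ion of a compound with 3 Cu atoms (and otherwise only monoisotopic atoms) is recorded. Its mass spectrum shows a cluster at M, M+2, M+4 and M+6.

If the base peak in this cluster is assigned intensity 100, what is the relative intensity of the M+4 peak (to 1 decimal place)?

44.6

Term probabilities: M 0.3307, M+2 0.4425, M+4 0.1974, M+6 0.0294. Base peak = M+2.
P(M+2) = C(3,1) × 0.69150^2 × 0.30850^1 = 3 × 0.47817225 × 0.3085 = 0.442548 (base)
P(M+4) = C(3,2) × 0.69150^1 × 0.30850^2 = 3 × 0.6915 × 0.09517225 = 0.197435
Relative intensity = 0.197435 / 0.442548 × 100 = 44.6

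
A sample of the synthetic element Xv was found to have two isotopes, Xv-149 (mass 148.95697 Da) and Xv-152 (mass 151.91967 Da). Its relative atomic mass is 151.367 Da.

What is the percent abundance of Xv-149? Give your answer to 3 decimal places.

With x = fraction of Xv-149 (so Xv-152 is 1 − x):
148.95697·x + 151.91967·(1 − x) = 151.367
(148.95697 − 151.91967)·x = 151.367 − 151.91967
x = -0.55267 / -2.96270 = 0.18654 → 18.654% Xv-149, 81.346% Xv-152.

18.654%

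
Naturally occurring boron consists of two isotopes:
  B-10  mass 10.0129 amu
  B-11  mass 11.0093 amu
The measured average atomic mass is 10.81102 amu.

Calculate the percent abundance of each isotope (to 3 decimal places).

With x = fraction of B-10 (so B-11 is 1 − x):
10.0129·x + 11.0093·(1 − x) = 10.81102
(10.0129 − 11.0093)·x = 10.81102 − 11.0093
x = -0.19828 / -0.9964 = 0.19900 → 19.900% B-10, 80.100% B-11.

B-10: 19.900%, B-11: 80.100%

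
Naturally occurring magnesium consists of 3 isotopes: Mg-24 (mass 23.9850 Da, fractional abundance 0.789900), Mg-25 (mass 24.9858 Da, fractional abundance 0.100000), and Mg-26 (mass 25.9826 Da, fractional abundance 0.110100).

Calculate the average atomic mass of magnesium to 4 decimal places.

The abundance-weighted mean is 0.789900 × 23.9850 + 0.100000 × 24.9858 + 0.110100 × 25.9826
= 18.94575 + 2.49858 + 2.86068 = 24.30501 Da

24.3050 Da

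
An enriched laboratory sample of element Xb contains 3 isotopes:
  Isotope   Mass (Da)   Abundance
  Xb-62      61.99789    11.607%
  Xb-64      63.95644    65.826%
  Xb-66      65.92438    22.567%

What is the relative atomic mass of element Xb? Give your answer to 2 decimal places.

64.17 Da

Average mass = Σ (abundance × isotope mass) = 0.11607 × 61.99789 + 0.65826 × 63.95644 + 0.22567 × 65.92438
= 7.196095 + 42.099966 + 14.877155 = 64.173216 Da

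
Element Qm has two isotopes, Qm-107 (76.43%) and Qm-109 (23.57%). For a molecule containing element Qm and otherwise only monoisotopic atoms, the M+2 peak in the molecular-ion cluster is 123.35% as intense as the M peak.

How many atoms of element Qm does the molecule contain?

For n independent Qm atoms, I(M+2)/I(M) = n · (abundance Qm-109) / (abundance Qm-107) = n · 0.2357/0.7643.
n = 1.2335 × 0.7643/0.2357 = 4.00 ≈ 4

4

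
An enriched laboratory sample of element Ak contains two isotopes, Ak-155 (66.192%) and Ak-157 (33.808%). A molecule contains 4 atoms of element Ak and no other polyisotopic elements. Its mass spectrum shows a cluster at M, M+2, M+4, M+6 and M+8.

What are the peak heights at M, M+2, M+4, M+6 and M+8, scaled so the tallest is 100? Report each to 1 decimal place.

Each Ak atom is independently Ak-155 (p = 0.66192) or Ak-157 (q = 0.33808); the cluster is the binomial expansion (p + q)^4.
P(M) = 0.66192^4 = 0.191965
P(M+2) = 4 × 0.66192^3 × 0.33808^1 = 0.392190
P(M+4) = 6 × 0.66192^2 × 0.33808^2 = 0.300470
P(M+6) = 4 × 0.66192^1 × 0.33808^3 = 0.102311
P(M+8) = 0.33808^4 = 0.013064
The M+2 peak is largest (0.392190); scaling to 100 gives 48.9 : 100.0 : 76.6 : 26.1 : 3.3.

48.9 : 100.0 : 76.6 : 26.1 : 3.3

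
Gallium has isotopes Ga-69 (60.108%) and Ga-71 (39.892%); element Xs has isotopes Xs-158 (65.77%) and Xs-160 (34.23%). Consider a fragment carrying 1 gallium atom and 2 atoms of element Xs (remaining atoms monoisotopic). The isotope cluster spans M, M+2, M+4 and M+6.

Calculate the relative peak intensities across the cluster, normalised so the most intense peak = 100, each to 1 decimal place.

58.7 : 100.0 : 56.4 : 10.5

Gallium pattern (n=1): 0.60108 : 0.39892
Element Xs pattern (n=2): 0.43256929 : 0.45026142 : 0.11716929
Convolve the two distributions (both contribute in 2-u steps):
  M: 0.60108×0.43256929 = 0.260009
  M+2: 0.60108×0.45026142 + 0.39892×0.43256929 = 0.443204
  M+4: 0.60108×0.11716929 + 0.39892×0.45026142 = 0.250046
  M+6: 0.39892×0.11716929 = 0.046741
Scale to base peak (0.443204) = 100: 58.7 : 100.0 : 56.4 : 10.5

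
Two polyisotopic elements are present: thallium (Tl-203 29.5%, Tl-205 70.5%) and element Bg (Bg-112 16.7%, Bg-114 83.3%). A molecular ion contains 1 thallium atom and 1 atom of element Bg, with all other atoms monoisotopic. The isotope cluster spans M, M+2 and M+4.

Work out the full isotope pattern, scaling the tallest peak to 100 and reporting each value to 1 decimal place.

8.4 : 61.9 : 100.0

Thallium pattern (n=1): 0.2950 : 0.7050
Element Bg pattern (n=1): 0.1670 : 0.8330
Convolve the two distributions (both contribute in 2-u steps):
  M: 0.2950×0.1670 = 0.049265
  M+2: 0.2950×0.8330 + 0.7050×0.1670 = 0.363470
  M+4: 0.7050×0.8330 = 0.587265
Scale to base peak (0.587265) = 100: 8.4 : 61.9 : 100.0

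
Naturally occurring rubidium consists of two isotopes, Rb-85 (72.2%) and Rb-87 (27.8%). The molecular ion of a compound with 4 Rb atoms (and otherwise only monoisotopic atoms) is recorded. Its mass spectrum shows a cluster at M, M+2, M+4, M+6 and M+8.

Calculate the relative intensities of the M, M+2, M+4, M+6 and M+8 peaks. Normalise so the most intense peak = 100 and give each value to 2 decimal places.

64.93 : 100.00 : 57.76 : 14.83 : 1.43

The 4 Rb atoms are independent, so intensities follow the terms of (0.722 + 0.278)^4.
P(M) = 0.722^4 = 0.271737
P(M+2) = 4 × 0.722^3 × 0.278^1 = 0.418520
P(M+4) = 6 × 0.722^2 × 0.278^2 = 0.241721
P(M+6) = 4 × 0.722^1 × 0.278^3 = 0.062049
P(M+8) = 0.278^4 = 0.005973
The M+2 peak is largest (0.418520); scaling to 100 gives 64.93 : 100.00 : 57.76 : 14.83 : 1.43.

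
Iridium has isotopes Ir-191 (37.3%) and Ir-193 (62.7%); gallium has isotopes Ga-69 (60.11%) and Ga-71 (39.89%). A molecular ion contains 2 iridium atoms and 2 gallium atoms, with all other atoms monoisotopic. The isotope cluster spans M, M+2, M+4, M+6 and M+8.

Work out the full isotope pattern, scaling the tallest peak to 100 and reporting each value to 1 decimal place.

12.9 : 60.7 : 100.0 : 67.7 : 16.1

Iridium pattern (n=2): 0.139129 : 0.467742 : 0.393129
Gallium pattern (n=2): 0.36132121 : 0.47955758 : 0.15912121
Convolve the two distributions (both contribute in 2-u steps):
  M: 0.139129×0.36132121 = 0.050270
  M+2: 0.139129×0.47955758 + 0.467742×0.36132121 = 0.235725
  M+4: 0.139129×0.15912121 + 0.467742×0.47955758 + 0.393129×0.36132121 = 0.388493
  M+6: 0.467742×0.15912121 + 0.393129×0.47955758 = 0.262956
  M+8: 0.393129×0.15912121 = 0.062555
Scale to base peak (0.388493) = 100: 12.9 : 60.7 : 100.0 : 67.7 : 16.1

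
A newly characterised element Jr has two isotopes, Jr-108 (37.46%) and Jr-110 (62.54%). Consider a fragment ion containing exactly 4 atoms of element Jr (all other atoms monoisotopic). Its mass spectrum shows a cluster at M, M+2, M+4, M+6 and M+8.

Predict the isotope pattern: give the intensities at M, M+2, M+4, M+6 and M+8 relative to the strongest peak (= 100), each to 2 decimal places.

Expanding (0.3746 + 0.6254)^4:
P(M) = 0.3746^4 = 0.019691
P(M+2) = 4 × 0.3746^3 × 0.6254^1 = 0.131499
P(M+4) = 6 × 0.3746^2 × 0.6254^2 = 0.329308
P(M+6) = 4 × 0.3746^1 × 0.6254^3 = 0.366523
P(M+8) = 0.6254^4 = 0.152979
The M+6 peak is largest (0.366523); scaling to 100 gives 5.37 : 35.88 : 89.85 : 100.00 : 41.74.

5.37 : 35.88 : 89.85 : 100.00 : 41.74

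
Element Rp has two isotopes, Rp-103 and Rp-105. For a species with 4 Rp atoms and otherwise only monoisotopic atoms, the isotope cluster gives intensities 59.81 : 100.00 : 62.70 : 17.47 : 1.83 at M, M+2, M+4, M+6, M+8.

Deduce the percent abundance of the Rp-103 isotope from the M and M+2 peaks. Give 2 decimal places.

70.52%

If p is the fraction of Rp that is Rp-103, then I(M+2)/I(M) = [C(4,1)·p^3·(1−p)] / p^4 = 4·(1−p)/p = 100.00/59.81 = 1.6720
(1−p)/p = 1.6720/4 = 0.4180  ⇒  p = 1/(1 + 0.4180) = 0.7052
Rp-103: 70.52%, Rp-105: 29.48%.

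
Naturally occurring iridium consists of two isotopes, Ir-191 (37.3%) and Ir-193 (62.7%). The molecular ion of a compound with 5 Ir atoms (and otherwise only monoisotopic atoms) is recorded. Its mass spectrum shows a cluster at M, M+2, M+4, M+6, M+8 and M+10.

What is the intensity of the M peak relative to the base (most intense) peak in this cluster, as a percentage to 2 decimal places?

2.11%

Term probabilities: M 0.0072, M+2 0.0607, M+4 0.2040, M+6 0.3429, M+8 0.2882, M+10 0.0969. Base peak = M+6.
P(M+6) = C(5,3) × 0.373^2 × 0.627^3 = 10 × 0.139129 × 0.24649188 = 0.342942 (base)
P(M) = C(5,0) × 0.373^5 × 0.627^0 = 1 × 0.00722012 × 1.0000 = 0.007220
Relative intensity = 0.007220 / 0.342942 × 100 = 2.11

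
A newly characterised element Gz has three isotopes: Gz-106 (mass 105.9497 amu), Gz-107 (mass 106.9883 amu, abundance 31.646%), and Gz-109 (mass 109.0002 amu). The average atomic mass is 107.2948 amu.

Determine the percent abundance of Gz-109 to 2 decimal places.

33.32%

The remaining 68.354% is split between Gz-106 (fraction x) and Gz-109 (fraction 0.68354 − x).
Substituting: 105.9497x + 109.0002(0.68354 − x) = 73.437282582
(105.9497 − 109.0002)x = -1.068714126  ⇒  x = 0.35034, y = 0.33320
Gz-106: 35.03%, Gz-109: 33.32%.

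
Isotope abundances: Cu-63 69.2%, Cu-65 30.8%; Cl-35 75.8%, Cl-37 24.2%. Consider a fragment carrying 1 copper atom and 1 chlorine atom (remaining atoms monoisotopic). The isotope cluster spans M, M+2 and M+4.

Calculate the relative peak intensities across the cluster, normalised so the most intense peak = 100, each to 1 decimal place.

Copper pattern (n=1): 0.6920 : 0.3080
Chlorine pattern (n=1): 0.7580 : 0.2420
Convolve the two distributions (both contribute in 2-u steps):
  M: 0.6920×0.7580 = 0.524536
  M+2: 0.6920×0.2420 + 0.3080×0.7580 = 0.400928
  M+4: 0.3080×0.2420 = 0.074536
Scale to base peak (0.524536) = 100: 100.0 : 76.4 : 14.2

100.0 : 76.4 : 14.2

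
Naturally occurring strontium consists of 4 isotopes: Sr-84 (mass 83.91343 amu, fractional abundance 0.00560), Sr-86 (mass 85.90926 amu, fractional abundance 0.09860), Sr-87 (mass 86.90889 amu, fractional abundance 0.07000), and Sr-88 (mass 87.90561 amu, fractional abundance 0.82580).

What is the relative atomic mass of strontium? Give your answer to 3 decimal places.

87.617 amu

The abundance-weighted mean is 0.00560 × 83.91343 + 0.09860 × 85.90926 + 0.07000 × 86.90889 + 0.82580 × 87.90561
= 0.469915 + 8.470653 + 6.083622 + 72.592453 = 87.616643 amu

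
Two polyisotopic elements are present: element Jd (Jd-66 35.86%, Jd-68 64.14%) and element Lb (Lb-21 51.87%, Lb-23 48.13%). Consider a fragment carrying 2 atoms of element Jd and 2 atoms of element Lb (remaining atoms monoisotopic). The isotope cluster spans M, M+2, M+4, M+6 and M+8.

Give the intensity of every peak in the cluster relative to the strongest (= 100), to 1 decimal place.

9.3 : 50.8 : 100.0 : 84.3 : 25.7

Element Jd pattern (n=2): 0.12859396 : 0.46001208 : 0.41139396
Element Lb pattern (n=2): 0.26904969 : 0.49930062 : 0.23164969
Convolve the two distributions (both contribute in 2-u steps):
  M: 0.12859396×0.26904969 = 0.034598
  M+2: 0.12859396×0.49930062 + 0.46001208×0.26904969 = 0.187973
  M+4: 0.12859396×0.23164969 + 0.46001208×0.49930062 + 0.41139396×0.26904969 = 0.370158
  M+6: 0.46001208×0.23164969 + 0.41139396×0.49930062 = 0.311971
  M+8: 0.41139396×0.23164969 = 0.095299
Scale to base peak (0.370158) = 100: 9.3 : 50.8 : 100.0 : 84.3 : 25.7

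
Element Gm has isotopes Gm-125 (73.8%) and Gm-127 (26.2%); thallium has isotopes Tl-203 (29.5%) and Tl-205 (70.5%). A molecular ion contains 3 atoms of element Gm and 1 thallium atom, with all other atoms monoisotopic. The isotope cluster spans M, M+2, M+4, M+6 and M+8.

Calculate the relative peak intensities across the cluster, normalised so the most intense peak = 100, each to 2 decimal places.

28.94 : 100.00 : 84.62 : 27.45 : 3.10

Element Gm pattern (n=3): 0.40194727 : 0.42809018 : 0.15197782 : 0.01798473
Thallium pattern (n=1): 0.2950 : 0.7050
Convolve the two distributions (both contribute in 2-u steps):
  M: 0.40194727×0.2950 = 0.118574
  M+2: 0.40194727×0.7050 + 0.42809018×0.2950 = 0.409659
  M+4: 0.42809018×0.7050 + 0.15197782×0.2950 = 0.346637
  M+6: 0.15197782×0.7050 + 0.01798473×0.2950 = 0.112450
  M+8: 0.01798473×0.7050 = 0.012679
Scale to base peak (0.409659) = 100: 28.94 : 100.00 : 84.62 : 27.45 : 3.10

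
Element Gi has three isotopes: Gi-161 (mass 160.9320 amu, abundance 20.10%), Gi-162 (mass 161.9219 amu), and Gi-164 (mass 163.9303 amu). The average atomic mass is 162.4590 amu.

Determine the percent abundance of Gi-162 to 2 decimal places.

43.25%

Let x and y be the fractions of Gi-162 and Gi-164. Then x + y = 1 − 0.2010 = 0.7990 and 161.9219x + 163.9303y = 162.4590 − 0.2010×160.9320 = 130.111668.
Substituting: 161.9219x + 163.9303(0.7990 − x) = 130.111668
(161.9219 − 163.9303)x = -0.8686417  ⇒  x = 0.43250, y = 0.36650
Gi-162: 43.25%, Gi-164: 36.65%.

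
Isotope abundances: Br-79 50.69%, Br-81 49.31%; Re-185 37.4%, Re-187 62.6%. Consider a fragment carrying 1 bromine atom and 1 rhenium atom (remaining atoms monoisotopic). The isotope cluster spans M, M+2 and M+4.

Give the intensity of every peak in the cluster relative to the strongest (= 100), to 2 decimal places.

Bromine pattern (n=1): 0.5069 : 0.4931
Rhenium pattern (n=1): 0.3740 : 0.6260
Convolve the two distributions (both contribute in 2-u steps):
  M: 0.5069×0.3740 = 0.189581
  M+2: 0.5069×0.6260 + 0.4931×0.3740 = 0.501739
  M+4: 0.4931×0.6260 = 0.308681
Scale to base peak (0.501739) = 100: 37.78 : 100.00 : 61.52

37.78 : 100.00 : 61.52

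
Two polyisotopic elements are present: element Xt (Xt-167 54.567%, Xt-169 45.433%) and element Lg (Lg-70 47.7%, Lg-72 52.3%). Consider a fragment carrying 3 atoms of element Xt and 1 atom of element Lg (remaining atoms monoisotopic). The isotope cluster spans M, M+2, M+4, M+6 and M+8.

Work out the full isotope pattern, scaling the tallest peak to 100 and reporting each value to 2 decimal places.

20.75 : 74.59 : 100.00 : 59.30 : 13.13

Element Xt pattern (n=3): 0.16247638 : 0.40583811 : 0.33790465 : 0.09378087
Element Lg pattern (n=1): 0.4770 : 0.5230
Convolve the two distributions (both contribute in 2-u steps):
  M: 0.16247638×0.4770 = 0.077501
  M+2: 0.16247638×0.5230 + 0.40583811×0.4770 = 0.278560
  M+4: 0.40583811×0.5230 + 0.33790465×0.4770 = 0.373434
  M+6: 0.33790465×0.5230 + 0.09378087×0.4770 = 0.221458
  M+8: 0.09378087×0.5230 = 0.049047
Scale to base peak (0.373434) = 100: 20.75 : 74.59 : 100.00 : 59.30 : 13.13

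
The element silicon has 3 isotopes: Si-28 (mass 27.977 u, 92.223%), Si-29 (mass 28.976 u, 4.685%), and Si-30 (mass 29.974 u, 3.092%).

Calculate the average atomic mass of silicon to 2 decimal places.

Weight each isotope mass by its fractional abundance: 0.92223 × 27.977 + 0.04685 × 28.976 + 0.03092 × 29.974
= 25.8012 + 1.3575 + 0.9268 = 28.0855 u

28.09 u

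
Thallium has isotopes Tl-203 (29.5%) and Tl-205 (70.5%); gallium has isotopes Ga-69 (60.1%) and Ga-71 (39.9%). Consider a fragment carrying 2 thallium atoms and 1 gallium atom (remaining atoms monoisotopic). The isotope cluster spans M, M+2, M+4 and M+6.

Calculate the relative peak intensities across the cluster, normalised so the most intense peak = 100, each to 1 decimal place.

Thallium pattern (n=2): 0.087025 : 0.41595 : 0.497025
Gallium pattern (n=1): 0.6010 : 0.3990
Convolve the two distributions (both contribute in 2-u steps):
  M: 0.087025×0.6010 = 0.052302
  M+2: 0.087025×0.3990 + 0.41595×0.6010 = 0.284709
  M+4: 0.41595×0.3990 + 0.497025×0.6010 = 0.464676
  M+6: 0.497025×0.3990 = 0.198313
Scale to base peak (0.464676) = 100: 11.3 : 61.3 : 100.0 : 42.7

11.3 : 61.3 : 100.0 : 42.7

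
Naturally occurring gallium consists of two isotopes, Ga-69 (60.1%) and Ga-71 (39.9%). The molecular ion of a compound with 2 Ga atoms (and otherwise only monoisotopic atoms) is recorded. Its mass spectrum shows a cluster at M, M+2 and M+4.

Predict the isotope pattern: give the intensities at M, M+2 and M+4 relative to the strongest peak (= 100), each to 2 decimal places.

75.31 : 100.00 : 33.19

Expanding (0.601 + 0.399)^2:
P(M) = 0.601^2 = 0.361201
P(M+2) = 2 × 0.601^1 × 0.399^1 = 0.479598
P(M+4) = 0.399^2 = 0.159201
The M+2 peak is largest (0.479598); scaling to 100 gives 75.31 : 100.00 : 33.19.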